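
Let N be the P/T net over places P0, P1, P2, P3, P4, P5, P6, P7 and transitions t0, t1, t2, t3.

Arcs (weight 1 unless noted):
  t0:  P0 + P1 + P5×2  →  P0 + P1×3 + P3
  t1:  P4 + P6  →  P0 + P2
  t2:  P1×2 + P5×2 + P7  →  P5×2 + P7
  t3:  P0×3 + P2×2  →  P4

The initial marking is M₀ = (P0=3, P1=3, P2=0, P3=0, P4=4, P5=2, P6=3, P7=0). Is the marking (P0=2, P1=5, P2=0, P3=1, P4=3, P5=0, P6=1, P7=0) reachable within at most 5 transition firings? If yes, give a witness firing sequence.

YES — reachable via ⟨t0, t1, t1, t3⟩ (4 firings)

step 1: fire t0:  (P0=3, P1=3, P2=0, P3=0, P4=4, P5=2, P6=3, P7=0) → (P0=3, P1=5, P2=0, P3=1, P4=4, P5=0, P6=3, P7=0)
step 2: fire t1:  (P0=3, P1=5, P2=0, P3=1, P4=4, P5=0, P6=3, P7=0) → (P0=4, P1=5, P2=1, P3=1, P4=3, P5=0, P6=2, P7=0)
step 3: fire t1:  (P0=4, P1=5, P2=1, P3=1, P4=3, P5=0, P6=2, P7=0) → (P0=5, P1=5, P2=2, P3=1, P4=2, P5=0, P6=1, P7=0)
step 4: fire t3:  (P0=5, P1=5, P2=2, P3=1, P4=2, P5=0, P6=1, P7=0) → (P0=2, P1=5, P2=0, P3=1, P4=3, P5=0, P6=1, P7=0)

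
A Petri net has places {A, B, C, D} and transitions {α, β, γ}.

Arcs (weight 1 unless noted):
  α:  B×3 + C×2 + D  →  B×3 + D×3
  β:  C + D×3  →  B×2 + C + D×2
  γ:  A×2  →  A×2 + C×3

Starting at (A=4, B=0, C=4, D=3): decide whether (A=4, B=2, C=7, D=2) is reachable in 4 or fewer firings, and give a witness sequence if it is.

step 1: fire β:  (A=4, B=0, C=4, D=3) → (A=4, B=2, C=4, D=2)
step 2: fire γ:  (A=4, B=2, C=4, D=2) → (A=4, B=2, C=7, D=2)

YES — reachable via ⟨β, γ⟩ (2 firings)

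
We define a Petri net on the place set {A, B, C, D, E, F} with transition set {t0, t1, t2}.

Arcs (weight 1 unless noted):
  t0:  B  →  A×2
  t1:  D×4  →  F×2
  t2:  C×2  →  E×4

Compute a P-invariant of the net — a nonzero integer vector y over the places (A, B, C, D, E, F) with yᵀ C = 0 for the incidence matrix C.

Incidence matrix C (rows=places, cols=transitions):
       t0   t1   t2
    A   2    0    0
    B  -1    0    0
    C   0    0   -2
    D   0   -4    0
    E   0    0    4
    F   0    2    0

Candidate y = [1, 2, 0, 0, 0, 0]; check y·C column-wise:
  col t0: 1·2 + 2·-1 = 0
  col t1: 1·0 + 2·0 + 0·-4 + 0·2 = 0
  col t2: 1·0 + 2·0 + 0·-2 + 0·4 = 0

y = (A:1, B:2, C:0, D:0, E:0, F:0)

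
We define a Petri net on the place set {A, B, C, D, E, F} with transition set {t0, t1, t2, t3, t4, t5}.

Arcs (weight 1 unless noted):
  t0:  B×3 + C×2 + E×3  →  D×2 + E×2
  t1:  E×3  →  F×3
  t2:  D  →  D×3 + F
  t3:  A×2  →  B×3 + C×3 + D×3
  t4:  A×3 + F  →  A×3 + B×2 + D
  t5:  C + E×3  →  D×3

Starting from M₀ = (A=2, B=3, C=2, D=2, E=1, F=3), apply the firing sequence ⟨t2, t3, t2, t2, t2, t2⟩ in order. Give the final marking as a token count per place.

(A=0, B=6, C=5, D=15, E=1, F=8)

step 1: fire t2:  (A=2, B=3, C=2, D=2, E=1, F=3) → (A=2, B=3, C=2, D=4, E=1, F=4)
step 2: fire t3:  (A=2, B=3, C=2, D=4, E=1, F=4) → (A=0, B=6, C=5, D=7, E=1, F=4)
step 3: fire t2:  (A=0, B=6, C=5, D=7, E=1, F=4) → (A=0, B=6, C=5, D=9, E=1, F=5)
step 4: fire t2:  (A=0, B=6, C=5, D=9, E=1, F=5) → (A=0, B=6, C=5, D=11, E=1, F=6)
step 5: fire t2:  (A=0, B=6, C=5, D=11, E=1, F=6) → (A=0, B=6, C=5, D=13, E=1, F=7)
step 6: fire t2:  (A=0, B=6, C=5, D=13, E=1, F=7) → (A=0, B=6, C=5, D=15, E=1, F=8)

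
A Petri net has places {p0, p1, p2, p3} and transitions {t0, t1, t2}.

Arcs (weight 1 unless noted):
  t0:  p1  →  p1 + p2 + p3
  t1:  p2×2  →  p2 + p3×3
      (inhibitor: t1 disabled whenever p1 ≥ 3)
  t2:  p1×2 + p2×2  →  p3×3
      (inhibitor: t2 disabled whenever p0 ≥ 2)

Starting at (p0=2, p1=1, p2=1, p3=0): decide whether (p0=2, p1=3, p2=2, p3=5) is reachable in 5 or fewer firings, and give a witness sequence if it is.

NO — not reachable within 5 firings

depth 0: 1 marking
depth 1: 2 markings reached so far
depth 2: 4 markings reached so far
depth 3: 6 markings reached so far
depth 4: 9 markings reached so far
depth 5: 12 markings reached so far
target is not among the 12 markings reachable within 5 steps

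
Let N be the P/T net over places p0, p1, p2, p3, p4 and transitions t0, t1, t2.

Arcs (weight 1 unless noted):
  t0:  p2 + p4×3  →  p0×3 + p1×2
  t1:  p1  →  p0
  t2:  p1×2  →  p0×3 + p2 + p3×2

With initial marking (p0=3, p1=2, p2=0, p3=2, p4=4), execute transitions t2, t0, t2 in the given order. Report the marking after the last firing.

(p0=12, p1=0, p2=1, p3=6, p4=1)

step 1: fire t2:  (p0=3, p1=2, p2=0, p3=2, p4=4) → (p0=6, p1=0, p2=1, p3=4, p4=4)
step 2: fire t0:  (p0=6, p1=0, p2=1, p3=4, p4=4) → (p0=9, p1=2, p2=0, p3=4, p4=1)
step 3: fire t2:  (p0=9, p1=2, p2=0, p3=4, p4=1) → (p0=12, p1=0, p2=1, p3=6, p4=1)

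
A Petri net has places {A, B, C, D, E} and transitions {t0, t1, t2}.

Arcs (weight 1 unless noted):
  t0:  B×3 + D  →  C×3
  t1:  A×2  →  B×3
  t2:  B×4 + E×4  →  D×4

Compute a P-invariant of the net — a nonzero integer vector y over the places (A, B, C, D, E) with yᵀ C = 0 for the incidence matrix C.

y = (A:9, B:6, C:8, D:6, E:0)

Incidence matrix C (rows=places, cols=transitions):
       t0   t1   t2
    A   0   -2    0
    B  -3    3   -4
    C   3    0    0
    D  -1    0    4
    E   0    0   -4

Candidate y = [9, 6, 8, 6, 0]; check y·C column-wise:
  col t0: 9·0 + 6·-3 + 8·3 + 6·-1 = 0
  col t1: 9·-2 + 6·3 + 8·0 + 6·0 = 0
  col t2: 9·0 + 6·-4 + 8·0 + 6·4 + 0·-4 = 0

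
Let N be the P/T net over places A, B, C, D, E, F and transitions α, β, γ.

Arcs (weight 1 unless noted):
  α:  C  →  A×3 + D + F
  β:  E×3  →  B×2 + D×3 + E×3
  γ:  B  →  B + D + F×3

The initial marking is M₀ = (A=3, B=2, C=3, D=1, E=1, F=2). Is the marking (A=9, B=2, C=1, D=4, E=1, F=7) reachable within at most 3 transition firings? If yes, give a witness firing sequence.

YES — reachable via ⟨α, α, γ⟩ (3 firings)

step 1: fire α:  (A=3, B=2, C=3, D=1, E=1, F=2) → (A=6, B=2, C=2, D=2, E=1, F=3)
step 2: fire α:  (A=6, B=2, C=2, D=2, E=1, F=3) → (A=9, B=2, C=1, D=3, E=1, F=4)
step 3: fire γ:  (A=9, B=2, C=1, D=3, E=1, F=4) → (A=9, B=2, C=1, D=4, E=1, F=7)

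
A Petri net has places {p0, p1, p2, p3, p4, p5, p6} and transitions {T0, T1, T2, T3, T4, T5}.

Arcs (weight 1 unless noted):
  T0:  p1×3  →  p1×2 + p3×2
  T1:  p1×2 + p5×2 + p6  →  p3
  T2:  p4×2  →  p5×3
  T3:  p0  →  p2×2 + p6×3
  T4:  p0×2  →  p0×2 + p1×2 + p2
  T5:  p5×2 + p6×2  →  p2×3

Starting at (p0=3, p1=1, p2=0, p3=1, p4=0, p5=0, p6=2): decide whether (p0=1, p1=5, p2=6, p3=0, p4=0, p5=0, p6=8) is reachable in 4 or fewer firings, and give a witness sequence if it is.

NO — not reachable within 4 firings

depth 0: 1 marking
depth 1: 3 markings reached so far
depth 2: 7 markings reached so far
depth 3: 13 markings reached so far
depth 4: 21 markings reached so far
target is not among the 21 markings reachable within 4 steps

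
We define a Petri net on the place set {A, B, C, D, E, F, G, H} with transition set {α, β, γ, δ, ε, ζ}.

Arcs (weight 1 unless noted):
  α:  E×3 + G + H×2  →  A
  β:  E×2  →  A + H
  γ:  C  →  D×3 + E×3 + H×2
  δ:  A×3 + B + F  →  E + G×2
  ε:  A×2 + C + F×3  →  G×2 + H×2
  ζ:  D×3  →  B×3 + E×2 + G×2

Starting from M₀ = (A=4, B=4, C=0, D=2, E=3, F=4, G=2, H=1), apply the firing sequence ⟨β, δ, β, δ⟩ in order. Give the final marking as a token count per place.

step 1: fire β:  (A=4, B=4, C=0, D=2, E=3, F=4, G=2, H=1) → (A=5, B=4, C=0, D=2, E=1, F=4, G=2, H=2)
step 2: fire δ:  (A=5, B=4, C=0, D=2, E=1, F=4, G=2, H=2) → (A=2, B=3, C=0, D=2, E=2, F=3, G=4, H=2)
step 3: fire β:  (A=2, B=3, C=0, D=2, E=2, F=3, G=4, H=2) → (A=3, B=3, C=0, D=2, E=0, F=3, G=4, H=3)
step 4: fire δ:  (A=3, B=3, C=0, D=2, E=0, F=3, G=4, H=3) → (A=0, B=2, C=0, D=2, E=1, F=2, G=6, H=3)

(A=0, B=2, C=0, D=2, E=1, F=2, G=6, H=3)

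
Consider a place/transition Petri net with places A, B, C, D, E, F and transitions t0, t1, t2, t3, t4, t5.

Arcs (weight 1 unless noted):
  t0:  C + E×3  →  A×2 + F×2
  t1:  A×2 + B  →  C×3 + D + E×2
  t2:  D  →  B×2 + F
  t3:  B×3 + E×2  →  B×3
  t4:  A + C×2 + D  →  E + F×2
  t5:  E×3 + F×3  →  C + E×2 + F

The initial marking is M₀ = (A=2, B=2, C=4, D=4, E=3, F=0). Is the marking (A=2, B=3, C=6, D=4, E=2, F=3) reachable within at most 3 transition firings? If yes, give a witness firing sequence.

YES — reachable via ⟨t0, t1, t2⟩ (3 firings)

step 1: fire t0:  (A=2, B=2, C=4, D=4, E=3, F=0) → (A=4, B=2, C=3, D=4, E=0, F=2)
step 2: fire t1:  (A=4, B=2, C=3, D=4, E=0, F=2) → (A=2, B=1, C=6, D=5, E=2, F=2)
step 3: fire t2:  (A=2, B=1, C=6, D=5, E=2, F=2) → (A=2, B=3, C=6, D=4, E=2, F=3)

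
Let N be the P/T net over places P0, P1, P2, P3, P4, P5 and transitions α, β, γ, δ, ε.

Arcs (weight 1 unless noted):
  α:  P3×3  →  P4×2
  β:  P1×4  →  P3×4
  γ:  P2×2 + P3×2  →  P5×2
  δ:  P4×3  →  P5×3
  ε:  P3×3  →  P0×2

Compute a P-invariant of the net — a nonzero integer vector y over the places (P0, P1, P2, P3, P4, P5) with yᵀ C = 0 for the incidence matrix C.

y = (P0:3, P1:2, P2:1, P3:2, P4:3, P5:3)

Incidence matrix C (rows=places, cols=transitions):
        α    β    γ    δ    ε
   P0   0    0    0    0    2
   P1   0   -4    0    0    0
   P2   0    0   -2    0    0
   P3  -3    4   -2    0   -3
   P4   2    0    0   -3    0
   P5   0    0    2    3    0

Candidate y = [3, 2, 1, 2, 3, 3]; check y·C column-wise:
  col α: 3·0 + 2·0 + 1·0 + 2·-3 + 3·2 + 3·0 = 0
  col β: 3·0 + 2·-4 + 1·0 + 2·4 + 3·0 + 3·0 = 0
  col γ: 3·0 + 2·0 + 1·-2 + 2·-2 + 3·0 + 3·2 = 0
  col δ: 3·0 + 2·0 + 1·0 + 2·0 + 3·-3 + 3·3 = 0
  col ε: 3·2 + 2·0 + 1·0 + 2·-3 + 3·0 + 3·0 = 0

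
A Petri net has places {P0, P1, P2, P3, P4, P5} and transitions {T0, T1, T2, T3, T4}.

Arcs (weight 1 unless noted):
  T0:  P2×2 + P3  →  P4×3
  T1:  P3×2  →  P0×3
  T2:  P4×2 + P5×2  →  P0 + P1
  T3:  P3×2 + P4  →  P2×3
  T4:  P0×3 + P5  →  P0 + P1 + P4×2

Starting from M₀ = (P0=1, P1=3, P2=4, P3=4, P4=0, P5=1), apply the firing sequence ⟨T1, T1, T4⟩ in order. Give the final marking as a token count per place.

(P0=5, P1=4, P2=4, P3=0, P4=2, P5=0)

step 1: fire T1:  (P0=1, P1=3, P2=4, P3=4, P4=0, P5=1) → (P0=4, P1=3, P2=4, P3=2, P4=0, P5=1)
step 2: fire T1:  (P0=4, P1=3, P2=4, P3=2, P4=0, P5=1) → (P0=7, P1=3, P2=4, P3=0, P4=0, P5=1)
step 3: fire T4:  (P0=7, P1=3, P2=4, P3=0, P4=0, P5=1) → (P0=5, P1=4, P2=4, P3=0, P4=2, P5=0)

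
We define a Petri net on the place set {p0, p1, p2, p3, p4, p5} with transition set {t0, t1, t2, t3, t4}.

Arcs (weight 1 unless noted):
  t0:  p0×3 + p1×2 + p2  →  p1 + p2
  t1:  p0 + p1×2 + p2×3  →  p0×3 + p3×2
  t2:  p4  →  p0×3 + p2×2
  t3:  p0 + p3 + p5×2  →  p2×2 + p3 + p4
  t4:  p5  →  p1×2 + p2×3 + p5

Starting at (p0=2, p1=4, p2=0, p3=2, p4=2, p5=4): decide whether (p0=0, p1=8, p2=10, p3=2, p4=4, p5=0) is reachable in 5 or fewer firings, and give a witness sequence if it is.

YES — reachable via ⟨t3, t4, t4, t3⟩ (4 firings)

step 1: fire t3:  (p0=2, p1=4, p2=0, p3=2, p4=2, p5=4) → (p0=1, p1=4, p2=2, p3=2, p4=3, p5=2)
step 2: fire t4:  (p0=1, p1=4, p2=2, p3=2, p4=3, p5=2) → (p0=1, p1=6, p2=5, p3=2, p4=3, p5=2)
step 3: fire t4:  (p0=1, p1=6, p2=5, p3=2, p4=3, p5=2) → (p0=1, p1=8, p2=8, p3=2, p4=3, p5=2)
step 4: fire t3:  (p0=1, p1=8, p2=8, p3=2, p4=3, p5=2) → (p0=0, p1=8, p2=10, p3=2, p4=4, p5=0)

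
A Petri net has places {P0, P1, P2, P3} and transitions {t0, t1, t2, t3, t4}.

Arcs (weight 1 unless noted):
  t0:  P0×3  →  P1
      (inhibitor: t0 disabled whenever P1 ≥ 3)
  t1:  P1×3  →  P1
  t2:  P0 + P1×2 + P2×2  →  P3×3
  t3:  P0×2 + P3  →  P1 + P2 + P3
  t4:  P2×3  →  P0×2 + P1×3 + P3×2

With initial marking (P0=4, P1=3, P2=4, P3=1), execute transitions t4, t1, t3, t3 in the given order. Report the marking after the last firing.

(P0=2, P1=6, P2=3, P3=3)

step 1: fire t4:  (P0=4, P1=3, P2=4, P3=1) → (P0=6, P1=6, P2=1, P3=3)
step 2: fire t1:  (P0=6, P1=6, P2=1, P3=3) → (P0=6, P1=4, P2=1, P3=3)
step 3: fire t3:  (P0=6, P1=4, P2=1, P3=3) → (P0=4, P1=5, P2=2, P3=3)
step 4: fire t3:  (P0=4, P1=5, P2=2, P3=3) → (P0=2, P1=6, P2=3, P3=3)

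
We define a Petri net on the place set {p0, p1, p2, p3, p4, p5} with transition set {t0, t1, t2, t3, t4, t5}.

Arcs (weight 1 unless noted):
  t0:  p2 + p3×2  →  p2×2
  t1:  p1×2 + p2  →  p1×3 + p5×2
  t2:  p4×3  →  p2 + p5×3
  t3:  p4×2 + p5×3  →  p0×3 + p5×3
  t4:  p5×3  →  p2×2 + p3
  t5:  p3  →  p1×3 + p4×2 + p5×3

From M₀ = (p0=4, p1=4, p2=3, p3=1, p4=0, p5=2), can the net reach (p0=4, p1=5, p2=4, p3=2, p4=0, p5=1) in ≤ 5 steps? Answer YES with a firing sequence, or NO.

step 1: fire t1:  (p0=4, p1=4, p2=3, p3=1, p4=0, p5=2) → (p0=4, p1=5, p2=2, p3=1, p4=0, p5=4)
step 2: fire t4:  (p0=4, p1=5, p2=2, p3=1, p4=0, p5=4) → (p0=4, p1=5, p2=4, p3=2, p4=0, p5=1)

YES — reachable via ⟨t1, t4⟩ (2 firings)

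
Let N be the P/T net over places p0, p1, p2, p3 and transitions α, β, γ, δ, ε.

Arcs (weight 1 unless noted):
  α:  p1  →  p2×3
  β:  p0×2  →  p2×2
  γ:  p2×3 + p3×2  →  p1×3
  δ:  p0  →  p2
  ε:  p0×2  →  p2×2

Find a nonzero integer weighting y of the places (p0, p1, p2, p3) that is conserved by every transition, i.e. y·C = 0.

Incidence matrix C (rows=places, cols=transitions):
        α    β    γ    δ    ε
   p0   0   -2    0   -1   -2
   p1  -1    0    3    0    0
   p2   3    2   -3    1    2
   p3   0    0   -2    0    0

Candidate y = [1, 3, 1, 3]; check y·C column-wise:
  col α: 1·0 + 3·-1 + 1·3 + 3·0 = 0
  col β: 1·-2 + 3·0 + 1·2 + 3·0 = 0
  col γ: 1·0 + 3·3 + 1·-3 + 3·-2 = 0
  col δ: 1·-1 + 3·0 + 1·1 + 3·0 = 0
  col ε: 1·-2 + 3·0 + 1·2 + 3·0 = 0

y = (p0:1, p1:3, p2:1, p3:3)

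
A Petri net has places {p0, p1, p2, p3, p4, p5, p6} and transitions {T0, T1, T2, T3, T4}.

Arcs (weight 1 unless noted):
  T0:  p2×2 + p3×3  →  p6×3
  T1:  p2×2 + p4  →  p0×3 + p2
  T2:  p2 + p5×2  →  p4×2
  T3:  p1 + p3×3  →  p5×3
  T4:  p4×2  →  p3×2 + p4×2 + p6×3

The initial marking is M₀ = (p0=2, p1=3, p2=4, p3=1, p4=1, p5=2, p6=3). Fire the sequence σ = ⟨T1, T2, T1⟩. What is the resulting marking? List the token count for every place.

(p0=8, p1=3, p2=1, p3=1, p4=1, p5=0, p6=3)

step 1: fire T1:  (p0=2, p1=3, p2=4, p3=1, p4=1, p5=2, p6=3) → (p0=5, p1=3, p2=3, p3=1, p4=0, p5=2, p6=3)
step 2: fire T2:  (p0=5, p1=3, p2=3, p3=1, p4=0, p5=2, p6=3) → (p0=5, p1=3, p2=2, p3=1, p4=2, p5=0, p6=3)
step 3: fire T1:  (p0=5, p1=3, p2=2, p3=1, p4=2, p5=0, p6=3) → (p0=8, p1=3, p2=1, p3=1, p4=1, p5=0, p6=3)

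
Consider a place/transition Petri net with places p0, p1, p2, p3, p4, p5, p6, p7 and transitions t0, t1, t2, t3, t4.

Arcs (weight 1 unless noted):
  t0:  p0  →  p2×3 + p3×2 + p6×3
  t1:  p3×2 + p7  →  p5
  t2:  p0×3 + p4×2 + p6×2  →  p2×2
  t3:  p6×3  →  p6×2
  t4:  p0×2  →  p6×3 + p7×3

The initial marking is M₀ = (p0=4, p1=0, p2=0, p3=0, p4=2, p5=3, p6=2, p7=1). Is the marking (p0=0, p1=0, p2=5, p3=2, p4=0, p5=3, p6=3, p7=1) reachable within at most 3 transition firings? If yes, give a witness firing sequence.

step 1: fire t0:  (p0=4, p1=0, p2=0, p3=0, p4=2, p5=3, p6=2, p7=1) → (p0=3, p1=0, p2=3, p3=2, p4=2, p5=3, p6=5, p7=1)
step 2: fire t2:  (p0=3, p1=0, p2=3, p3=2, p4=2, p5=3, p6=5, p7=1) → (p0=0, p1=0, p2=5, p3=2, p4=0, p5=3, p6=3, p7=1)

YES — reachable via ⟨t0, t2⟩ (2 firings)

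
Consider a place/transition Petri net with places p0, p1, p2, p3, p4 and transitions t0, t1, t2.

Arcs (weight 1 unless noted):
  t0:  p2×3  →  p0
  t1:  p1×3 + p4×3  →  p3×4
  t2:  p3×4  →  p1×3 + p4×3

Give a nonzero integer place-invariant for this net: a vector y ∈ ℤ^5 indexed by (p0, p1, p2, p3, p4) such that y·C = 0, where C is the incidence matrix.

Incidence matrix C (rows=places, cols=transitions):
       t0   t1   t2
   p0   1    0    0
   p1   0   -3    3
   p2  -3    0    0
   p3   0    4   -4
   p4   0   -3    3

Candidate y = [3, 0, 1, 0, 0]; check y·C column-wise:
  col t0: 3·1 + 1·-3 = 0
  col t1: 3·0 + 0·-3 + 1·0 + 0·4 + 0·-3 = 0
  col t2: 3·0 + 0·3 + 1·0 + 0·-4 + 0·3 = 0

y = (p0:3, p1:0, p2:1, p3:0, p4:0)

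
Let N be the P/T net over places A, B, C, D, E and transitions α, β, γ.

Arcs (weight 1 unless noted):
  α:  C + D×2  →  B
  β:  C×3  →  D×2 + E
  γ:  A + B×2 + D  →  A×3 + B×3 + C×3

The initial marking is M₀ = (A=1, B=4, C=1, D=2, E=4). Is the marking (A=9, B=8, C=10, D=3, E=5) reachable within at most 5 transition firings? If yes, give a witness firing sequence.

depth 0: 1 marking
depth 1: 3 markings reached so far
depth 2: 5 markings reached so far
depth 3: 7 markings reached so far
depth 4: 10 markings reached so far
depth 5: 13 markings reached so far
target is not among the 13 markings reachable within 5 steps

NO — not reachable within 5 firings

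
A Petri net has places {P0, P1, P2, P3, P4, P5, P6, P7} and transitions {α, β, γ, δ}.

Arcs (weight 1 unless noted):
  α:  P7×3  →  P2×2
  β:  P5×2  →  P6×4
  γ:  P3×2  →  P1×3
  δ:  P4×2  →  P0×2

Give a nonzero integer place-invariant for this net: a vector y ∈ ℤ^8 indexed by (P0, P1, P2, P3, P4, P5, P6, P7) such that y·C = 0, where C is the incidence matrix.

y = (P0:0, P1:2, P2:0, P3:3, P4:0, P5:0, P6:0, P7:0)

Incidence matrix C (rows=places, cols=transitions):
        α    β    γ    δ
   P0   0    0    0    2
   P1   0    0    3    0
   P2   2    0    0    0
   P3   0    0   -2    0
   P4   0    0    0   -2
   P5   0   -2    0    0
   P6   0    4    0    0
   P7  -3    0    0    0

Candidate y = [0, 2, 0, 3, 0, 0, 0, 0]; check y·C column-wise:
  col α: 2·0 + 0·2 + 3·0 + 0·-3 = 0
  col β: 2·0 + 3·0 + 0·-2 + 0·4 = 0
  col γ: 2·3 + 3·-2 = 0
  col δ: 0·2 + 2·0 + 3·0 + 0·-2 = 0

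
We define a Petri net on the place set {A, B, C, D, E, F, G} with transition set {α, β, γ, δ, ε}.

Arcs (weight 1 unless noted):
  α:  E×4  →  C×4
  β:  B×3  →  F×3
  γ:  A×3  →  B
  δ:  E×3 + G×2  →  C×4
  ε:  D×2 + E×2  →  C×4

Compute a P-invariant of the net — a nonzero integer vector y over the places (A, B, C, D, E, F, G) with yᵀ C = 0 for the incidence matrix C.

Incidence matrix C (rows=places, cols=transitions):
        α    β    γ    δ    ε
    A   0    0   -3    0    0
    B   0   -3    1    0    0
    C   4    0    0    4    4
    D   0    0    0    0   -2
    E  -4    0    0   -3   -2
    F   0    3    0    0    0
    G   0    0    0   -2    0

Candidate y = [1, 3, 0, 0, 0, 3, 0]; check y·C column-wise:
  col α: 1·0 + 3·0 + 0·4 + 0·-4 + 3·0 = 0
  col β: 1·0 + 3·-3 + 3·3 = 0
  col γ: 1·-3 + 3·1 + 3·0 = 0
  col δ: 1·0 + 3·0 + 0·4 + 0·-3 + 3·0 + 0·-2 = 0
  col ε: 1·0 + 3·0 + 0·4 + 0·-2 + 0·-2 + 3·0 = 0

y = (A:1, B:3, C:0, D:0, E:0, F:3, G:0)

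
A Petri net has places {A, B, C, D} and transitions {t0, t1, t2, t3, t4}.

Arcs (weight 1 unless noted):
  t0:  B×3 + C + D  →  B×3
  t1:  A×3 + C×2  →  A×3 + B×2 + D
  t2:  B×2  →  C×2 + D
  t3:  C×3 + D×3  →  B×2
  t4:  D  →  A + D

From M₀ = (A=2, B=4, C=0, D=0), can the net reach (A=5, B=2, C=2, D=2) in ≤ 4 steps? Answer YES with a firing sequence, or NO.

depth 0: 1 marking
depth 1: 2 markings reached so far
depth 2: 4 markings reached so far
depth 3: 7 markings reached so far
depth 4: 11 markings reached so far
target is not among the 11 markings reachable within 4 steps

NO — not reachable within 4 firings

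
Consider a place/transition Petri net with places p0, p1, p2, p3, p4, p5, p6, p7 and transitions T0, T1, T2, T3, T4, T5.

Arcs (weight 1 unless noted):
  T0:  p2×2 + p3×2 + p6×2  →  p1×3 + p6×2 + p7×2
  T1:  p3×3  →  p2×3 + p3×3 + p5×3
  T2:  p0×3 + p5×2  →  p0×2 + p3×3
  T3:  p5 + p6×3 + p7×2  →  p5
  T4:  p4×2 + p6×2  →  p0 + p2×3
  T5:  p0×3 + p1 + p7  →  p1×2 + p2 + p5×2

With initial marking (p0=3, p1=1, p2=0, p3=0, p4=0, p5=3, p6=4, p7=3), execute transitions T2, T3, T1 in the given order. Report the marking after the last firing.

(p0=2, p1=1, p2=3, p3=3, p4=0, p5=4, p6=1, p7=1)

step 1: fire T2:  (p0=3, p1=1, p2=0, p3=0, p4=0, p5=3, p6=4, p7=3) → (p0=2, p1=1, p2=0, p3=3, p4=0, p5=1, p6=4, p7=3)
step 2: fire T3:  (p0=2, p1=1, p2=0, p3=3, p4=0, p5=1, p6=4, p7=3) → (p0=2, p1=1, p2=0, p3=3, p4=0, p5=1, p6=1, p7=1)
step 3: fire T1:  (p0=2, p1=1, p2=0, p3=3, p4=0, p5=1, p6=1, p7=1) → (p0=2, p1=1, p2=3, p3=3, p4=0, p5=4, p6=1, p7=1)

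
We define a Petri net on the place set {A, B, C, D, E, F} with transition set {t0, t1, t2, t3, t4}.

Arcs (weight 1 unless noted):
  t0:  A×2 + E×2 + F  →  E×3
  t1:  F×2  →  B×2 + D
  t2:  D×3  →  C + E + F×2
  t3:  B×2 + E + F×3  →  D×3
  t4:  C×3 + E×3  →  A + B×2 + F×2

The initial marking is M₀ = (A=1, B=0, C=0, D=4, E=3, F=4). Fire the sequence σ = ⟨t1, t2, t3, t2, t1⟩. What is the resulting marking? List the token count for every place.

step 1: fire t1:  (A=1, B=0, C=0, D=4, E=3, F=4) → (A=1, B=2, C=0, D=5, E=3, F=2)
step 2: fire t2:  (A=1, B=2, C=0, D=5, E=3, F=2) → (A=1, B=2, C=1, D=2, E=4, F=4)
step 3: fire t3:  (A=1, B=2, C=1, D=2, E=4, F=4) → (A=1, B=0, C=1, D=5, E=3, F=1)
step 4: fire t2:  (A=1, B=0, C=1, D=5, E=3, F=1) → (A=1, B=0, C=2, D=2, E=4, F=3)
step 5: fire t1:  (A=1, B=0, C=2, D=2, E=4, F=3) → (A=1, B=2, C=2, D=3, E=4, F=1)

(A=1, B=2, C=2, D=3, E=4, F=1)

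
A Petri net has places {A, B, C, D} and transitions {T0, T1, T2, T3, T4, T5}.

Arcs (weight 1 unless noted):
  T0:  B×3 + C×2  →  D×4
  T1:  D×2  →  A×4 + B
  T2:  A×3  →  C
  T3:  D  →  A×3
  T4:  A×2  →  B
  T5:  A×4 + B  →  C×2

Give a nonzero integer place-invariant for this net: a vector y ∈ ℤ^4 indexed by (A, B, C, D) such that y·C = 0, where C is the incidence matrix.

y = (A:1, B:2, C:3, D:3)

Incidence matrix C (rows=places, cols=transitions):
       T0   T1   T2   T3   T4   T5
    A   0    4   -3    3   -2   -4
    B  -3    1    0    0    1   -1
    C  -2    0    1    0    0    2
    D   4   -2    0   -1    0    0

Candidate y = [1, 2, 3, 3]; check y·C column-wise:
  col T0: 1·0 + 2·-3 + 3·-2 + 3·4 = 0
  col T1: 1·4 + 2·1 + 3·0 + 3·-2 = 0
  col T2: 1·-3 + 2·0 + 3·1 + 3·0 = 0
  col T3: 1·3 + 2·0 + 3·0 + 3·-1 = 0
  col T4: 1·-2 + 2·1 + 3·0 + 3·0 = 0
  col T5: 1·-4 + 2·-1 + 3·2 + 3·0 = 0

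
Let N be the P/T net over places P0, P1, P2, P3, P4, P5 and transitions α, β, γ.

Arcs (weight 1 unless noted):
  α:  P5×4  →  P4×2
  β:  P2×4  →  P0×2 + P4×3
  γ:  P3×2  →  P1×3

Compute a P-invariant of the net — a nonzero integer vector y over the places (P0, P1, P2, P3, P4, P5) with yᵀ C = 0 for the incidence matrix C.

Incidence matrix C (rows=places, cols=transitions):
        α    β    γ
   P0   0    2    0
   P1   0    0    3
   P2   0   -4    0
   P3   0    0   -2
   P4   2    3    0
   P5  -4    0    0

Candidate y = [2, 0, 1, 0, 0, 0]; check y·C column-wise:
  col α: 2·0 + 1·0 + 0·2 + 0·-4 = 0
  col β: 2·2 + 1·-4 + 0·3 = 0
  col γ: 2·0 + 0·3 + 1·0 + 0·-2 = 0

y = (P0:2, P1:0, P2:1, P3:0, P4:0, P5:0)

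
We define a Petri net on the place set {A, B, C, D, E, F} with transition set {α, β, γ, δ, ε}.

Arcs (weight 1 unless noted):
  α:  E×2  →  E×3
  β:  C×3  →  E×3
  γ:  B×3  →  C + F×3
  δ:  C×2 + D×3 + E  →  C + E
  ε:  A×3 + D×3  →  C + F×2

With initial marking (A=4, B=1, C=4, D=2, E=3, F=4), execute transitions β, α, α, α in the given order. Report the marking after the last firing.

(A=4, B=1, C=1, D=2, E=9, F=4)

step 1: fire β:  (A=4, B=1, C=4, D=2, E=3, F=4) → (A=4, B=1, C=1, D=2, E=6, F=4)
step 2: fire α:  (A=4, B=1, C=1, D=2, E=6, F=4) → (A=4, B=1, C=1, D=2, E=7, F=4)
step 3: fire α:  (A=4, B=1, C=1, D=2, E=7, F=4) → (A=4, B=1, C=1, D=2, E=8, F=4)
step 4: fire α:  (A=4, B=1, C=1, D=2, E=8, F=4) → (A=4, B=1, C=1, D=2, E=9, F=4)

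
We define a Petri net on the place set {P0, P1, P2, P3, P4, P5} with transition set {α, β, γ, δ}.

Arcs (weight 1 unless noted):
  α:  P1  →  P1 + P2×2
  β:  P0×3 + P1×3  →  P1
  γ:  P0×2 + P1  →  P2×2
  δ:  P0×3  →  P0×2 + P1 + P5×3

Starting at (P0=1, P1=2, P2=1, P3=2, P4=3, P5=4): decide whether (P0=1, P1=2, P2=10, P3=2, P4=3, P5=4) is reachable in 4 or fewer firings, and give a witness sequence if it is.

NO — not reachable within 4 firings

depth 0: 1 marking
depth 1: 2 markings reached so far
depth 2: 3 markings reached so far
depth 3: 4 markings reached so far
depth 4: 5 markings reached so far
target is not among the 5 markings reachable within 4 steps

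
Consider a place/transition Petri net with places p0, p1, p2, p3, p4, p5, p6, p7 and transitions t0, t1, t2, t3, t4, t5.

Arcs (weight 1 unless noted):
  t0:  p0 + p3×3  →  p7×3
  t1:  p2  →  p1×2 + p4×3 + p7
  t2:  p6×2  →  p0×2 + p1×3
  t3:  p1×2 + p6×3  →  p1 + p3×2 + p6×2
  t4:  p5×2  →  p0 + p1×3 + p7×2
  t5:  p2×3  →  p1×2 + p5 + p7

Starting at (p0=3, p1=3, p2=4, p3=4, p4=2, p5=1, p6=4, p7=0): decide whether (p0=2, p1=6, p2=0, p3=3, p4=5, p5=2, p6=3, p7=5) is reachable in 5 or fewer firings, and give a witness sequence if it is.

step 1: fire t0:  (p0=3, p1=3, p2=4, p3=4, p4=2, p5=1, p6=4, p7=0) → (p0=2, p1=3, p2=4, p3=1, p4=2, p5=1, p6=4, p7=3)
step 2: fire t1:  (p0=2, p1=3, p2=4, p3=1, p4=2, p5=1, p6=4, p7=3) → (p0=2, p1=5, p2=3, p3=1, p4=5, p5=1, p6=4, p7=4)
step 3: fire t3:  (p0=2, p1=5, p2=3, p3=1, p4=5, p5=1, p6=4, p7=4) → (p0=2, p1=4, p2=3, p3=3, p4=5, p5=1, p6=3, p7=4)
step 4: fire t5:  (p0=2, p1=4, p2=3, p3=3, p4=5, p5=1, p6=3, p7=4) → (p0=2, p1=6, p2=0, p3=3, p4=5, p5=2, p6=3, p7=5)

YES — reachable via ⟨t0, t1, t3, t5⟩ (4 firings)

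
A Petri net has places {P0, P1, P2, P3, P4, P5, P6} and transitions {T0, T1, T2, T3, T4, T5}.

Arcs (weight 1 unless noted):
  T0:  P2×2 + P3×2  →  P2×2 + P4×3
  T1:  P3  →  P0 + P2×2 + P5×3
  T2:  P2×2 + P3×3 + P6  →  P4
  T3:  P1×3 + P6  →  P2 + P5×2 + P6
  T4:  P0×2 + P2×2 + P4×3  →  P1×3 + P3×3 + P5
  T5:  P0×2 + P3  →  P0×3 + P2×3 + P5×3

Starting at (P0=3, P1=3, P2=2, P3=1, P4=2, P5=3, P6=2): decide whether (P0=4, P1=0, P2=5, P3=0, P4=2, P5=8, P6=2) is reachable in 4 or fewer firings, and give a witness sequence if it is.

YES — reachable via ⟨T1, T3⟩ (2 firings)

step 1: fire T1:  (P0=3, P1=3, P2=2, P3=1, P4=2, P5=3, P6=2) → (P0=4, P1=3, P2=4, P3=0, P4=2, P5=6, P6=2)
step 2: fire T3:  (P0=4, P1=3, P2=4, P3=0, P4=2, P5=6, P6=2) → (P0=4, P1=0, P2=5, P3=0, P4=2, P5=8, P6=2)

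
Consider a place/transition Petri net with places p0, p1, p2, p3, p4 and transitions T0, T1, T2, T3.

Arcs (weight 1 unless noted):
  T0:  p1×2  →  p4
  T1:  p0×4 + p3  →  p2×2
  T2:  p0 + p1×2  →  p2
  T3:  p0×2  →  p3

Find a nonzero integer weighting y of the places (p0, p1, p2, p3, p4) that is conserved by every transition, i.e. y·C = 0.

y = (p0:1, p1:1, p2:3, p3:2, p4:2)

Incidence matrix C (rows=places, cols=transitions):
       T0   T1   T2   T3
   p0   0   -4   -1   -2
   p1  -2    0   -2    0
   p2   0    2    1    0
   p3   0   -1    0    1
   p4   1    0    0    0

Candidate y = [1, 1, 3, 2, 2]; check y·C column-wise:
  col T0: 1·0 + 1·-2 + 3·0 + 2·0 + 2·1 = 0
  col T1: 1·-4 + 1·0 + 3·2 + 2·-1 + 2·0 = 0
  col T2: 1·-1 + 1·-2 + 3·1 + 2·0 + 2·0 = 0
  col T3: 1·-2 + 1·0 + 3·0 + 2·1 + 2·0 = 0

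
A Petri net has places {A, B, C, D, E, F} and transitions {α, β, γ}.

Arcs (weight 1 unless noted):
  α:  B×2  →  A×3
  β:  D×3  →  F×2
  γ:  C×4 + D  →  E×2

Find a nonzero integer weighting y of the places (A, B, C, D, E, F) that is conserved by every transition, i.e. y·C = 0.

Incidence matrix C (rows=places, cols=transitions):
        α    β    γ
    A   3    0    0
    B  -2    0    0
    C   0    0   -4
    D   0   -3   -1
    E   0    0    2
    F   0    2    0

Candidate y = [2, 3, 0, 0, 0, 0]; check y·C column-wise:
  col α: 2·3 + 3·-2 = 0
  col β: 2·0 + 3·0 + 0·-3 + 0·2 = 0
  col γ: 2·0 + 3·0 + 0·-4 + 0·-1 + 0·2 = 0

y = (A:2, B:3, C:0, D:0, E:0, F:0)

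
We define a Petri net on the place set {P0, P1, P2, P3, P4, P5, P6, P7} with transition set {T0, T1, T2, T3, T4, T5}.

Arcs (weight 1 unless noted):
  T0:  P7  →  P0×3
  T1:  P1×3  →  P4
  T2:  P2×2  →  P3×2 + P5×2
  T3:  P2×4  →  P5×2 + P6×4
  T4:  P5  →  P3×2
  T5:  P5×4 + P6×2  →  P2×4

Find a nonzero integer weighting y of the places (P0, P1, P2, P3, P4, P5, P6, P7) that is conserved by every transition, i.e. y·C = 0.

Incidence matrix C (rows=places, cols=transitions):
       T0   T1   T2   T3   T4   T5
   P0   3    0    0    0    0    0
   P1   0   -3    0    0    0    0
   P2   0    0   -2   -4    0    4
   P3   0    0    2    0    2    0
   P4   0    1    0    0    0    0
   P5   0    0    2    2   -1   -4
   P6   0    0    0    4    0   -2
   P7  -1    0    0    0    0    0

Candidate y = [0, 1, 0, 0, 3, 0, 0, 0]; check y·C column-wise:
  col T0: 0·3 + 1·0 + 3·0 + 0·-1 = 0
  col T1: 1·-3 + 3·1 = 0
  col T2: 1·0 + 0·-2 + 0·2 + 3·0 + 0·2 = 0
  col T3: 1·0 + 0·-4 + 3·0 + 0·2 + 0·4 = 0
  col T4: 1·0 + 0·2 + 3·0 + 0·-1 = 0
  col T5: 1·0 + 0·4 + 3·0 + 0·-4 + 0·-2 = 0

y = (P0:0, P1:1, P2:0, P3:0, P4:3, P5:0, P6:0, P7:0)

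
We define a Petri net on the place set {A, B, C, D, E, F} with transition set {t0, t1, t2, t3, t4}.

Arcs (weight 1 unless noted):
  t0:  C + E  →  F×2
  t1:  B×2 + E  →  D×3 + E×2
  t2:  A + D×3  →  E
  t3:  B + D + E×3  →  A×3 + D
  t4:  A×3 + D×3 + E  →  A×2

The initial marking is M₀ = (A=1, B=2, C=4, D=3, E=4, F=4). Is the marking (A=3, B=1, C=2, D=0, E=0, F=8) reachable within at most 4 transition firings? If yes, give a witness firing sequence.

step 1: fire t0:  (A=1, B=2, C=4, D=3, E=4, F=4) → (A=1, B=2, C=3, D=3, E=3, F=6)
step 2: fire t3:  (A=1, B=2, C=3, D=3, E=3, F=6) → (A=4, B=1, C=3, D=3, E=0, F=6)
step 3: fire t2:  (A=4, B=1, C=3, D=3, E=0, F=6) → (A=3, B=1, C=3, D=0, E=1, F=6)
step 4: fire t0:  (A=3, B=1, C=3, D=0, E=1, F=6) → (A=3, B=1, C=2, D=0, E=0, F=8)

YES — reachable via ⟨t0, t3, t2, t0⟩ (4 firings)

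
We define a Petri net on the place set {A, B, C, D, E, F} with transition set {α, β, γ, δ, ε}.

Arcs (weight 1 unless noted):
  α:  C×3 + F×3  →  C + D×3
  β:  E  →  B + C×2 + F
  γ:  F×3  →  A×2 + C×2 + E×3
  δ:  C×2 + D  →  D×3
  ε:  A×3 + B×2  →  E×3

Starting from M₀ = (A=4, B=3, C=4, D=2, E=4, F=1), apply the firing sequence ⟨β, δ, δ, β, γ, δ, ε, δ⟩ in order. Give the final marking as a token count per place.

(A=3, B=3, C=2, D=10, E=8, F=0)

step 1: fire β:  (A=4, B=3, C=4, D=2, E=4, F=1) → (A=4, B=4, C=6, D=2, E=3, F=2)
step 2: fire δ:  (A=4, B=4, C=6, D=2, E=3, F=2) → (A=4, B=4, C=4, D=4, E=3, F=2)
step 3: fire δ:  (A=4, B=4, C=4, D=4, E=3, F=2) → (A=4, B=4, C=2, D=6, E=3, F=2)
step 4: fire β:  (A=4, B=4, C=2, D=6, E=3, F=2) → (A=4, B=5, C=4, D=6, E=2, F=3)
step 5: fire γ:  (A=4, B=5, C=4, D=6, E=2, F=3) → (A=6, B=5, C=6, D=6, E=5, F=0)
step 6: fire δ:  (A=6, B=5, C=6, D=6, E=5, F=0) → (A=6, B=5, C=4, D=8, E=5, F=0)
step 7: fire ε:  (A=6, B=5, C=4, D=8, E=5, F=0) → (A=3, B=3, C=4, D=8, E=8, F=0)
step 8: fire δ:  (A=3, B=3, C=4, D=8, E=8, F=0) → (A=3, B=3, C=2, D=10, E=8, F=0)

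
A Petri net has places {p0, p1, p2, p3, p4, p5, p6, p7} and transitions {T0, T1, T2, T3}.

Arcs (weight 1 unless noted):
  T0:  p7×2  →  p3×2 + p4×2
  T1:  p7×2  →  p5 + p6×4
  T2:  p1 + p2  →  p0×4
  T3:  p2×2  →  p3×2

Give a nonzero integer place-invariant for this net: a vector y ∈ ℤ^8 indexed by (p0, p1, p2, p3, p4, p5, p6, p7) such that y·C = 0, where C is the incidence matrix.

y = (p0:1, p1:4, p2:0, p3:0, p4:0, p5:0, p6:0, p7:0)

Incidence matrix C (rows=places, cols=transitions):
       T0   T1   T2   T3
   p0   0    0    4    0
   p1   0    0   -1    0
   p2   0    0   -1   -2
   p3   2    0    0    2
   p4   2    0    0    0
   p5   0    1    0    0
   p6   0    4    0    0
   p7  -2   -2    0    0

Candidate y = [1, 4, 0, 0, 0, 0, 0, 0]; check y·C column-wise:
  col T0: 1·0 + 4·0 + 0·2 + 0·2 + 0·-2 = 0
  col T1: 1·0 + 4·0 + 0·1 + 0·4 + 0·-2 = 0
  col T2: 1·4 + 4·-1 + 0·-1 = 0
  col T3: 1·0 + 4·0 + 0·-2 + 0·2 = 0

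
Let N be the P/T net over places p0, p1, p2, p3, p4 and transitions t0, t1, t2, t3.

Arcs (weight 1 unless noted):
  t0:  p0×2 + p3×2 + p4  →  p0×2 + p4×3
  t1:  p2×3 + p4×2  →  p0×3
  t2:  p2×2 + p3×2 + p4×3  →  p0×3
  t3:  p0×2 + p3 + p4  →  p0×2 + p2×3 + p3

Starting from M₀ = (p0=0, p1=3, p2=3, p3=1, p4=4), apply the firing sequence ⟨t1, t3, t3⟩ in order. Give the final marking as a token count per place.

(p0=3, p1=3, p2=6, p3=1, p4=0)

step 1: fire t1:  (p0=0, p1=3, p2=3, p3=1, p4=4) → (p0=3, p1=3, p2=0, p3=1, p4=2)
step 2: fire t3:  (p0=3, p1=3, p2=0, p3=1, p4=2) → (p0=3, p1=3, p2=3, p3=1, p4=1)
step 3: fire t3:  (p0=3, p1=3, p2=3, p3=1, p4=1) → (p0=3, p1=3, p2=6, p3=1, p4=0)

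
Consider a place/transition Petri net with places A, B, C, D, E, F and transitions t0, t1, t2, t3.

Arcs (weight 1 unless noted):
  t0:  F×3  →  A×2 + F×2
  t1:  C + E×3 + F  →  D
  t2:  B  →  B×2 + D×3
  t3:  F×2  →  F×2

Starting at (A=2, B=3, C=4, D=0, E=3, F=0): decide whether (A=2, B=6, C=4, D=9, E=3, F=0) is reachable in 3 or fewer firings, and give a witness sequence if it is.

step 1: fire t2:  (A=2, B=3, C=4, D=0, E=3, F=0) → (A=2, B=4, C=4, D=3, E=3, F=0)
step 2: fire t2:  (A=2, B=4, C=4, D=3, E=3, F=0) → (A=2, B=5, C=4, D=6, E=3, F=0)
step 3: fire t2:  (A=2, B=5, C=4, D=6, E=3, F=0) → (A=2, B=6, C=4, D=9, E=3, F=0)

YES — reachable via ⟨t2, t2, t2⟩ (3 firings)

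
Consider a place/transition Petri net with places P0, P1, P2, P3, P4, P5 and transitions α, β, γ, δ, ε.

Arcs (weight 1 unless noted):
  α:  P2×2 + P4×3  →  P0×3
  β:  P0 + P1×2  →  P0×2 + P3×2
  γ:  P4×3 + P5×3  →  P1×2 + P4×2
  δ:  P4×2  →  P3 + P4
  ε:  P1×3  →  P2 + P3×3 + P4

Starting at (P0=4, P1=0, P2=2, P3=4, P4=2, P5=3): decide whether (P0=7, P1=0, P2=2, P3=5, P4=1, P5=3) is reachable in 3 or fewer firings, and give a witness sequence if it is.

depth 0: 1 marking
depth 1: 2 markings reached so far
depth 2: 2 markings reached so far
(frontier empty at depth 2; search complete)
target is not among the 2 markings reachable within 3 steps

NO — not reachable within 3 firings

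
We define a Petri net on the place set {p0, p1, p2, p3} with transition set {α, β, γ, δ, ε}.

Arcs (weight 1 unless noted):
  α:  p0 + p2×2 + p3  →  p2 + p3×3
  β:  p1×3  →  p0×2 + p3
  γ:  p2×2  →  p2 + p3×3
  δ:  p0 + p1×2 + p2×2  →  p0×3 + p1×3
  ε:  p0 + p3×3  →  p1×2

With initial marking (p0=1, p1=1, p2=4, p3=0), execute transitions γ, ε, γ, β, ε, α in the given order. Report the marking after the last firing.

(p0=0, p1=2, p2=1, p3=3)

step 1: fire γ:  (p0=1, p1=1, p2=4, p3=0) → (p0=1, p1=1, p2=3, p3=3)
step 2: fire ε:  (p0=1, p1=1, p2=3, p3=3) → (p0=0, p1=3, p2=3, p3=0)
step 3: fire γ:  (p0=0, p1=3, p2=3, p3=0) → (p0=0, p1=3, p2=2, p3=3)
step 4: fire β:  (p0=0, p1=3, p2=2, p3=3) → (p0=2, p1=0, p2=2, p3=4)
step 5: fire ε:  (p0=2, p1=0, p2=2, p3=4) → (p0=1, p1=2, p2=2, p3=1)
step 6: fire α:  (p0=1, p1=2, p2=2, p3=1) → (p0=0, p1=2, p2=1, p3=3)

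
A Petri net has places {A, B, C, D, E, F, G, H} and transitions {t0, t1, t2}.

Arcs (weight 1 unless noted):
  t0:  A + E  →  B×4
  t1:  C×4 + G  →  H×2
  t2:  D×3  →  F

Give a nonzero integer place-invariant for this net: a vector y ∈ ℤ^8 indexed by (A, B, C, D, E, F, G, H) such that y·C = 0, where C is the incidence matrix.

Incidence matrix C (rows=places, cols=transitions):
       t0   t1   t2
    A  -1    0    0
    B   4    0    0
    C   0   -4    0
    D   0    0   -3
    E  -1    0    0
    F   0    0    1
    G   0   -1    0
    H   0    2    0

Candidate y = [4, 1, 0, 0, 0, 0, 0, 0]; check y·C column-wise:
  col t0: 4·-1 + 1·4 + 0·-1 = 0
  col t1: 4·0 + 1·0 + 0·-4 + 0·-1 + 0·2 = 0
  col t2: 4·0 + 1·0 + 0·-3 + 0·1 = 0

y = (A:4, B:1, C:0, D:0, E:0, F:0, G:0, H:0)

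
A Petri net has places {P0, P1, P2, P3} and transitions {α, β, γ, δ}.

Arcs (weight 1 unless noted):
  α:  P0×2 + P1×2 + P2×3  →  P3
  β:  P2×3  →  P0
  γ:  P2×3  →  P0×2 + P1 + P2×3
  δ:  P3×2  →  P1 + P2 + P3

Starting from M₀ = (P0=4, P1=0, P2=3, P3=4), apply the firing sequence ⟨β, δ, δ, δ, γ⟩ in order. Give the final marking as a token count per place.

step 1: fire β:  (P0=4, P1=0, P2=3, P3=4) → (P0=5, P1=0, P2=0, P3=4)
step 2: fire δ:  (P0=5, P1=0, P2=0, P3=4) → (P0=5, P1=1, P2=1, P3=3)
step 3: fire δ:  (P0=5, P1=1, P2=1, P3=3) → (P0=5, P1=2, P2=2, P3=2)
step 4: fire δ:  (P0=5, P1=2, P2=2, P3=2) → (P0=5, P1=3, P2=3, P3=1)
step 5: fire γ:  (P0=5, P1=3, P2=3, P3=1) → (P0=7, P1=4, P2=3, P3=1)

(P0=7, P1=4, P2=3, P3=1)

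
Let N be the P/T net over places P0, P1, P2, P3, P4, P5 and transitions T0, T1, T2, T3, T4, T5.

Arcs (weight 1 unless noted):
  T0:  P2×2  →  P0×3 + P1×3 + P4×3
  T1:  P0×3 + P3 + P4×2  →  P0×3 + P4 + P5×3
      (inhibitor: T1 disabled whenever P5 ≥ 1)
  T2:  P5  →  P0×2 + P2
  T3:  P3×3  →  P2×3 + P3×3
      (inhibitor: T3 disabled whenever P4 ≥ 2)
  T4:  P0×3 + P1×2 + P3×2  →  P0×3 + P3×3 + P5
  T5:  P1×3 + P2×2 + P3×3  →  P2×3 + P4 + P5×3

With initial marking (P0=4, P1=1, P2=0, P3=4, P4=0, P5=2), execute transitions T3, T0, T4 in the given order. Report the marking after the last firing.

(P0=7, P1=2, P2=1, P3=5, P4=3, P5=3)

step 1: fire T3:  (P0=4, P1=1, P2=0, P3=4, P4=0, P5=2) → (P0=4, P1=1, P2=3, P3=4, P4=0, P5=2)
step 2: fire T0:  (P0=4, P1=1, P2=3, P3=4, P4=0, P5=2) → (P0=7, P1=4, P2=1, P3=4, P4=3, P5=2)
step 3: fire T4:  (P0=7, P1=4, P2=1, P3=4, P4=3, P5=2) → (P0=7, P1=2, P2=1, P3=5, P4=3, P5=3)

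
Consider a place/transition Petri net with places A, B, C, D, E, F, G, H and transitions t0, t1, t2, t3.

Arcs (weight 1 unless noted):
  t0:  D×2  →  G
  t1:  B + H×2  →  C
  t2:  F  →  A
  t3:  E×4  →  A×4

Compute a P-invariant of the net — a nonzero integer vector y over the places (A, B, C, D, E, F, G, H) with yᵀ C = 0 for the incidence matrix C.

Incidence matrix C (rows=places, cols=transitions):
       t0   t1   t2   t3
    A   0    0    1    4
    B   0   -1    0    0
    C   0    1    0    0
    D  -2    0    0    0
    E   0    0    0   -4
    F   0    0   -1    0
    G   1    0    0    0
    H   0   -2    0    0

Candidate y = [0, 1, 1, 0, 0, 0, 0, 0]; check y·C column-wise:
  col t0: 1·0 + 1·0 + 0·-2 + 0·1 = 0
  col t1: 1·-1 + 1·1 + 0·-2 = 0
  col t2: 0·1 + 1·0 + 1·0 + 0·-1 = 0
  col t3: 0·4 + 1·0 + 1·0 + 0·-4 = 0

y = (A:0, B:1, C:1, D:0, E:0, F:0, G:0, H:0)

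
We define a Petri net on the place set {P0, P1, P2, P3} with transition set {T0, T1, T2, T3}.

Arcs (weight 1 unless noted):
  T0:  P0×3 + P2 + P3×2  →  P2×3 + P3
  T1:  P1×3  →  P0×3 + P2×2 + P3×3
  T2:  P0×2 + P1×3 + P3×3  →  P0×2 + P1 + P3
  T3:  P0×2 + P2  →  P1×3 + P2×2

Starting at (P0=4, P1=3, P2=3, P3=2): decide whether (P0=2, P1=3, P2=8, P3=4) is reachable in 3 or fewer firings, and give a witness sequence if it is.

YES — reachable via ⟨T0, T1, T3⟩ (3 firings)

step 1: fire T0:  (P0=4, P1=3, P2=3, P3=2) → (P0=1, P1=3, P2=5, P3=1)
step 2: fire T1:  (P0=1, P1=3, P2=5, P3=1) → (P0=4, P1=0, P2=7, P3=4)
step 3: fire T3:  (P0=4, P1=0, P2=7, P3=4) → (P0=2, P1=3, P2=8, P3=4)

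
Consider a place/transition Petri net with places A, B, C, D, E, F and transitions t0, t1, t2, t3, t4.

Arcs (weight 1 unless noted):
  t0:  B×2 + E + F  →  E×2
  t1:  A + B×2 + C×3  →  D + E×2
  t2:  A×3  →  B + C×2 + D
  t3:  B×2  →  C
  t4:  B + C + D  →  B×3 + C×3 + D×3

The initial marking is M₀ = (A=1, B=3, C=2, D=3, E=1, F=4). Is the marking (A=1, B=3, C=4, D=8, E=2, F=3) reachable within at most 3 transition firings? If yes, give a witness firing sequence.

depth 0: 1 marking
depth 1: 4 markings reached so far
depth 2: 8 markings reached so far
depth 3: 17 markings reached so far
target is not among the 17 markings reachable within 3 steps

NO — not reachable within 3 firings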